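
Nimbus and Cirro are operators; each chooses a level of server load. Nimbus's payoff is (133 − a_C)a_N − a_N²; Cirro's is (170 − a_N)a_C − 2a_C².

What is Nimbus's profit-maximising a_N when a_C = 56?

Expanding Nimbus's payoff: 133a_N − a_Ca_N − a_N².
∂π/∂a_N = 133 − a_C − 2a_N = 0, so a_N = 66.5 − 0.5a_C.
At a_C = 56: a_N = 66.5 − 0.5·56 = 38.5.

38.5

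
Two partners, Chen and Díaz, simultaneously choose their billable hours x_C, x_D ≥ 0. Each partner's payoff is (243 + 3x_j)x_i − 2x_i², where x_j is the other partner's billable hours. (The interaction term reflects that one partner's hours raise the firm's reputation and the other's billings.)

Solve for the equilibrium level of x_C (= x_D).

243

Chen's payoff is (243 + 3x_D)x_C − 2x_C².
∂π/∂x_C = 243 + 3x_D − 4x_C = 0, so x_C = 60.75 + 0.75x_D.
Setting x_C = x_D in the reaction function: x_C = 60.75 + 0.75x_C, so x_C = 60.75 / 0.25 = 243.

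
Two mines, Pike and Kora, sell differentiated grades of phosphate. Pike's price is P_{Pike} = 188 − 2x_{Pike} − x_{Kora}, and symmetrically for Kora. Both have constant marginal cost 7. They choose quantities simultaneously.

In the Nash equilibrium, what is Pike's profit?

2620.88

Mine Pike's profit: π = x_{Pike}(188 − 2x_{Pike} − x_{Kora}) − 7x_{Pike}.
∂π/∂x_{Pike} = 181 − 4x_{Pike} − x_{Kora} = 0 ⇒ x_{Pike} = 45.25 − 0.25x_{Kora}.
The game is symmetric, so in equilibrium x_{Kora} = x_{Pike}: the reaction function gives 1.25x_{Pike} = 45.25, hence x_{Pike} = 36.2.
P_{Pike} = 188 − 2·36.2 − 36.2 = 79.4.
Profit = (79.4 − 7)·36.2 = 2620.88.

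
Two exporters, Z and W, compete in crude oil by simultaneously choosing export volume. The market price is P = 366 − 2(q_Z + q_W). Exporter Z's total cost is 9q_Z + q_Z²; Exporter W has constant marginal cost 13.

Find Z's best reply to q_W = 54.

41.5

Exporter Z's profit: π = q_Z(366 − 2(q_Z + q_W)) − 9q_Z − q_Z².
∂π/∂q_Z = 357 − 6q_Z − 2q_W = 0, so q_Z = 59.5 − (1/3)q_W.
At q_W = 54: q_Z = 59.5 − (1/3)·54 = 41.5.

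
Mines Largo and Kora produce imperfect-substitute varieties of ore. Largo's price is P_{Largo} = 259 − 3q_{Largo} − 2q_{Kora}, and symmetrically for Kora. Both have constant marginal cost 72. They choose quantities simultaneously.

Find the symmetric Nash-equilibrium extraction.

Mine Largo's profit: π = q_{Largo}(259 − 3q_{Largo} − 2q_{Kora}) − 72q_{Largo}.
∂π/∂q_{Largo} = 187 − 6q_{Largo} − 2q_{Kora} = 0 ⇒ q_{Largo} = 187/6 − (1/3)q_{Kora}.
Setting q_{Largo} = q_{Kora} in the reaction function: q_{Largo} = 187/6 − (1/3)q_{Largo}, so q_{Largo} = (187/6) / (4/3) = 23.375.

23.375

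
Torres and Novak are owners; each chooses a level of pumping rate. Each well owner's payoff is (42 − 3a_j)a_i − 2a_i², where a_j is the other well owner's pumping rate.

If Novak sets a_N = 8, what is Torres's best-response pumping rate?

4.5

Torres's payoff is (42 − 3a_N)a_T − 2a_T².
∂π/∂a_T = 42 − 3a_N − 4a_T = 0, so a_T = 10.5 − 0.75a_N.
At a_N = 8: a_T = 10.5 − 0.75·8 = 4.5.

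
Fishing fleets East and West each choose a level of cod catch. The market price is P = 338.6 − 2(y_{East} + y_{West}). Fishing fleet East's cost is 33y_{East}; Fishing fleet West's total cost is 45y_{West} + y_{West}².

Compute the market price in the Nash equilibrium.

Fishing fleet East's profit: π = y_{East}(338.6 − 2(y_{East} + y_{West})) − 33y_{East}.
∂π/∂y_{East} = 305.6 − 4y_{East} − 2y_{West} = 0, so y_{East} = 76.4 − 0.5y_{West}.
For West: ∂π/∂y_{West} = 293.6 − 6y_{West} − 2y_{East} = 0 ⇒ y_{West} = 734/15 − (1/3)y_{East}.
Solving the two reaction functions simultaneously: (1 − (−0.5)(−1/3))y_{East} = 76.4 − 0.5·(734/15), so (5/6)y_{East} = 779/15 and y_{East} = 62.32.
Then y_{West} = 734/15 − (1/3)·62.32 = 28.16.
Equilibrium price: P = 338.6 − 2·90.48 = 157.64.

157.64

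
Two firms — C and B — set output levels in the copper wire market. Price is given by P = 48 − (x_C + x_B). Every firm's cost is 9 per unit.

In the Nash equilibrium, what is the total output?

Firm C's profit: π = x_C(48 − (x_C + x_B)) − 9x_C.
∂π/∂x_C = 39 − 2x_C − x_B = 0, so x_C = 19.5 − 0.5x_B.
The game is symmetric, so in equilibrium x_B = x_C: the reaction function gives 1.5x_C = 19.5, hence x_C = 13.
Total output: 13 + 13 = 26.

26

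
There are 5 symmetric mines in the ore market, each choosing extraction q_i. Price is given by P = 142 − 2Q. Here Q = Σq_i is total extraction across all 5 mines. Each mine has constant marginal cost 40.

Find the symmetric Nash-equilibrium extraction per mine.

A representative mine's profit is π_i = q_i(142 − 2Q) − 40q_i, with Q = q_i + Σ_{j≠i} q_j.
First-order condition: 102 − 4q_i − 2Σ_{j≠i} q_j = 0.
With identical mines, set every q_j = q: then 102 − 4q − 8q = 0, i.e. q = 102/12 = 8.5.

8.5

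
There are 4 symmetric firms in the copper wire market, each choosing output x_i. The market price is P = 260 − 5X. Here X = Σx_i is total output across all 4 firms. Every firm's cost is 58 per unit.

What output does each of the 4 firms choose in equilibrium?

A representative firm's profit is π_i = x_i(260 − 5X) − 58x_i, with X = x_i + Σ_{j≠i} x_j.
First-order condition: 202 − 10x_i − 5Σ_{j≠i} x_j = 0.
With identical firms, set every x_j = x: then 202 − 10x − 15x = 0, i.e. x = 202/25 = 8.08.

8.08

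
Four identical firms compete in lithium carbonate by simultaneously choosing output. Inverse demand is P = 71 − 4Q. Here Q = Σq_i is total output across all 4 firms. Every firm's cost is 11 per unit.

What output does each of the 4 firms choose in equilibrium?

A representative firm's profit is π_i = q_i(71 − 4Q) − 11q_i, with Q = q_i + Σ_{j≠i} q_j.
First-order condition: 60 − 8q_i − 4Σ_{j≠i} q_j = 0.
Imposing symmetry (q_j = q for all j) turns Σ_{j≠i} q_j into 3q, so 60 = 20q and q = 3.

3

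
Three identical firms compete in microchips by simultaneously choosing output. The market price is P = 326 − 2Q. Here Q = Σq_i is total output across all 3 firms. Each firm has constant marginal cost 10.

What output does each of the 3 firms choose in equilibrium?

A representative firm's profit is π_i = q_i(326 − 2Q) − 10q_i, with Q = q_i + Σ_{j≠i} q_j.
First-order condition: 316 − 4q_i − 2Σ_{j≠i} q_j = 0.
Imposing symmetry (q_j = q for all j) turns Σ_{j≠i} q_j into 2q, so 316 = 8q and q = 39.5.

39.5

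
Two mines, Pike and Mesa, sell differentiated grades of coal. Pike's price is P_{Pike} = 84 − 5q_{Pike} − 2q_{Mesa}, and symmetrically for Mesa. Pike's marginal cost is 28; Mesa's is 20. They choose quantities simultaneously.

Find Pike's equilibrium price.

Mine Pike's profit: π = q_{Pike}(84 − 5q_{Pike} − 2q_{Mesa}) − 28q_{Pike}.
∂π/∂q_{Pike} = 56 − 10q_{Pike} − 2q_{Mesa} = 0 ⇒ q_{Pike} = 5.6 − 0.2q_{Mesa}.
Similarly q_{Mesa} = 6.4 − 0.2q_{Pike}.
Solving the two reaction functions simultaneously: (1 − (−0.2)(−0.2))q_{Pike} = 5.6 − 0.2·6.4, so 0.96q_{Pike} = 4.32 and q_{Pike} = 4.5.
Then q_{Mesa} = 6.4 − 0.2·4.5 = 5.5.
P_{Pike} = 84 − 5·4.5 − 2·5.5 = 50.5.

50.5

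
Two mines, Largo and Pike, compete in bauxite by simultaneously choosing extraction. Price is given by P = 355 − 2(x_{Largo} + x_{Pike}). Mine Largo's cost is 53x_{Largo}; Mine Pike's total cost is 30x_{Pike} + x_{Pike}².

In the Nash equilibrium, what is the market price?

169.2

Mine Largo's profit: π = x_{Largo}(355 − 2(x_{Largo} + x_{Pike})) − 53x_{Largo}.
∂π/∂x_{Largo} = 302 − 4x_{Largo} − 2x_{Pike} = 0, so x_{Largo} = 75.5 − 0.5x_{Pike}.
For Pike: ∂π/∂x_{Pike} = 325 − 6x_{Pike} − 2x_{Largo} = 0 ⇒ x_{Pike} = 325/6 − (1/3)x_{Largo}.
Substituting the second reaction function into the first: x_{Largo} = 75.5 − 0.5(325/6 − (1/3)x_{Largo}), which gives (5/6)x_{Largo} = 581/12 ⇒ x_{Largo} = 58.1.
Then x_{Pike} = 325/6 − (1/3)·58.1 = 34.8.
Equilibrium price: P = 355 − 2·92.9 = 169.2.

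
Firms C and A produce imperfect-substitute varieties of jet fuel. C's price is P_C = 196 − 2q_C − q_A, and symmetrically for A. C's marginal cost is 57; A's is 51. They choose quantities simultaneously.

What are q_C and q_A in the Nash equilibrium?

Firm C's profit: π = q_C(196 − 2q_C − q_A) − 57q_C.
∂π/∂q_C = 139 − 4q_C − q_A = 0 ⇒ q_C = 34.75 − 0.25q_A.
Similarly q_A = 36.25 − 0.25q_C.
Solving the two reaction functions simultaneously: (1 − (−0.25)(−0.25))q_C = 34.75 − 0.25·36.25, so 0.9375q_C = 25.6875 and q_C = 27.4.
Then q_A = 36.25 − 0.25·27.4 = 29.4.

27.4, 29.4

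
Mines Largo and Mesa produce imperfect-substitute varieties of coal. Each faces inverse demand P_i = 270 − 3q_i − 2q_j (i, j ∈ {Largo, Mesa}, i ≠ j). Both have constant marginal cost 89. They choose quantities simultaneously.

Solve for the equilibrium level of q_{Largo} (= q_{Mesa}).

Mine Largo's profit: π = q_{Largo}(270 − 3q_{Largo} − 2q_{Mesa}) − 89q_{Largo}.
∂π/∂q_{Largo} = 181 − 6q_{Largo} − 2q_{Mesa} = 0 ⇒ q_{Largo} = 181/6 − (1/3)q_{Mesa}.
By symmetry q_{Mesa} = q_{Largo}; substituting into the reaction function, (4/3)q_{Largo} = 181/6 and q_{Largo} = 22.625.

22.625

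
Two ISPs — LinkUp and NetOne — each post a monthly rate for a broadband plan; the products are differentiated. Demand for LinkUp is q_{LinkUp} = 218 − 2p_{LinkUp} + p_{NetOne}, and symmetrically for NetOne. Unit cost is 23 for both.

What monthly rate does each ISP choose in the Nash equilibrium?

LinkUp's profit: π = (p_{LinkUp} − 23)(218 − 2p_{LinkUp} + p_{NetOne}).
∂π/∂p_{LinkUp} = 264 − 4p_{LinkUp} + p_{NetOne} = 0 ⇒ p_{LinkUp} = 66 + 0.25p_{NetOne}.
Setting p_{LinkUp} = p_{NetOne} in the reaction function: p_{LinkUp} = 66 + 0.25p_{LinkUp}, so p_{LinkUp} = 66 / 0.75 = 88.

88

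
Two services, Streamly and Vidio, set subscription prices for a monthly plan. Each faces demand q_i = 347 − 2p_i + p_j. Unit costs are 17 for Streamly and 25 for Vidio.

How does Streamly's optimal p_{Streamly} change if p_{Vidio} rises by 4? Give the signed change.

1

Streamly's profit: π = (p_{Streamly} − 17)(347 − 2p_{Streamly} + p_{Vidio}).
∂π/∂p_{Streamly} = 381 − 4p_{Streamly} + p_{Vidio} = 0 ⇒ p_{Streamly} = 95.25 + 0.25p_{Vidio}.
The reaction-function slope is 0.25, so a 4-unit rise in p_{Vidio} moves p_{Streamly} by 0.25 × 4 = 1. Streamly's best response rises — the actions are strategic complements.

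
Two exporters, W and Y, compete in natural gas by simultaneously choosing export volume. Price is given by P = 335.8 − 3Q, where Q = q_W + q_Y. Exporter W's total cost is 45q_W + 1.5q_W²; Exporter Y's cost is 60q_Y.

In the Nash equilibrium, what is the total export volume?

56.16

Exporter W's profit: π = q_W(335.8 − 3(q_W + q_Y)) − 45q_W − 1.5q_W².
∂π/∂q_W = 290.8 − 9q_W − 3q_Y = 0, so q_W = 1454/45 − (1/3)q_Y.
For Y: ∂π/∂q_Y = 275.8 − 6q_Y − 3q_W = 0 ⇒ q_Y = 1379/30 − 0.5q_W.
Solving the two reaction functions simultaneously: (1 − (−1/3)(−0.5))q_W = 1454/45 − (1/3)·(1379/30), so (5/6)q_W = 1529/90 and q_W = 1529/75.
Then q_Y = 1379/30 − 0.5·(1529/75) = 2683/75.
Total export volume: 1529/75 + 2683/75 = 56.16.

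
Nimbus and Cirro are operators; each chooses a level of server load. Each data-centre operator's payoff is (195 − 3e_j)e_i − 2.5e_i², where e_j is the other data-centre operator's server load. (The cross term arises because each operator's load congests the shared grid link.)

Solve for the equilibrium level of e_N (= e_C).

24.375

Nimbus's payoff is (195 − 3e_C)e_N − 2.5e_N².
∂π/∂e_N = 195 − 3e_C − 5e_N = 0, so e_N = 39 − 0.6e_C.
By symmetry e_C = e_N; substituting into the reaction function, 1.6e_N = 39 and e_N = 24.375.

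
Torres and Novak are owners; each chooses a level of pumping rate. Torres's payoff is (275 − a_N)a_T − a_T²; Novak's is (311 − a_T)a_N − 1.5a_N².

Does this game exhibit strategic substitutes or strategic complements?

Expanding Torres's payoff: 275a_T − a_Na_T − a_T².
∂π/∂a_T = 275 − a_N − 2a_T = 0, so a_T = 137.5 − 0.5a_N.
The best-response slope da_T/da_N = −0.5 < 0: the reaction function is downward-sloping, so the choices are strategic substitutes.

strategic substitutes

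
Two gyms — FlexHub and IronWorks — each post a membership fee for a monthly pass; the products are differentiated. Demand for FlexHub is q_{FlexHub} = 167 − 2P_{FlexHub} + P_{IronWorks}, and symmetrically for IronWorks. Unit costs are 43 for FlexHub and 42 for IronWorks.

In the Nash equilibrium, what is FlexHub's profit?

FlexHub's profit: π = (P_{FlexHub} − 43)(167 − 2P_{FlexHub} + P_{IronWorks}).
∂π/∂P_{FlexHub} = 253 − 4P_{FlexHub} + P_{IronWorks} = 0 ⇒ P_{FlexHub} = 63.25 + 0.25P_{IronWorks}.
Similarly P_{IronWorks} = 62.75 + 0.25P_{FlexHub}.
Solving the two reaction functions simultaneously: (1 − (0.25)(0.25))P_{FlexHub} = 63.25 + 0.25·62.75, so 0.9375P_{FlexHub} = 78.9375 and P_{FlexHub} = 84.2.
Then P_{IronWorks} = 62.75 + 0.25·84.2 = 83.8.
q_{FlexHub} = 167 − 2·84.2 + 83.8 = 82.4.
Profit = (84.2 − 43)·82.4 = 3394.88.

3394.88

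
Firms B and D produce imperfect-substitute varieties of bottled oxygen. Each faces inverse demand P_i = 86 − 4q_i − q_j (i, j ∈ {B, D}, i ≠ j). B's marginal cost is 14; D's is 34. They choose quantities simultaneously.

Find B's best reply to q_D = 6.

8.25

Firm B's profit: π = q_B(86 − 4q_B − q_D) − 14q_B.
∂π/∂q_B = 72 − 8q_B − q_D = 0 ⇒ q_B = 9 − 0.125q_D.
At q_D = 6: q_B = 9 − 0.125·6 = 8.25.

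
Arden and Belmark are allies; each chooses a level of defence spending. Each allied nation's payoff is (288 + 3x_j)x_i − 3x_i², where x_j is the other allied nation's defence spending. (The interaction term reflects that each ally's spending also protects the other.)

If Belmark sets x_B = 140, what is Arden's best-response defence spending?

Arden's payoff is (288 + 3x_B)x_A − 3x_A².
∂π/∂x_A = 288 + 3x_B − 6x_A = 0, so x_A = 48 + 0.5x_B.
At x_B = 140: x_A = 48 + 0.5·140 = 118.

118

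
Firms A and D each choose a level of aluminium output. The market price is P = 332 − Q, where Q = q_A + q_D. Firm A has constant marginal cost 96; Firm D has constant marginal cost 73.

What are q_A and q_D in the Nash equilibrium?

71, 94

Firm A's profit: π = q_A(332 − (q_A + q_D)) − 96q_A.
∂π/∂q_A = 236 − 2q_A − q_D = 0, so q_A = 118 − 0.5q_D.
By the same steps for D: q_D = 129.5 − 0.5q_A.
Plugging q_D into A's best response: q_A = 118 − 0.5(129.5 − 0.5q_A) ⇒ 0.75q_A = 53.25, so q_A = 71.
Then q_D = 129.5 − 0.5·71 = 94.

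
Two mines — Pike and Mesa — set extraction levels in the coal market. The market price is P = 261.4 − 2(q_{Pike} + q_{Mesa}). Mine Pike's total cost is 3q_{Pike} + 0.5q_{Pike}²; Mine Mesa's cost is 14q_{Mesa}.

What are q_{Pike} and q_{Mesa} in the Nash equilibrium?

Mine Pike's profit: π = q_{Pike}(261.4 − 2(q_{Pike} + q_{Mesa})) − 3q_{Pike} − 0.5q_{Pike}².
∂π/∂q_{Pike} = 258.4 − 5q_{Pike} − 2q_{Mesa} = 0, so q_{Pike} = 51.68 − 0.4q_{Mesa}.
For Mesa: ∂π/∂q_{Mesa} = 247.4 − 4q_{Mesa} − 2q_{Pike} = 0 ⇒ q_{Mesa} = 61.85 − 0.5q_{Pike}.
Solving the two reaction functions simultaneously: (1 − (−0.4)(−0.5))q_{Pike} = 51.68 − 0.4·61.85, so 0.8q_{Pike} = 26.94 and q_{Pike} = 33.675.
Then q_{Mesa} = 61.85 − 0.5·33.675 = 45.0125.

33.675, 45.0125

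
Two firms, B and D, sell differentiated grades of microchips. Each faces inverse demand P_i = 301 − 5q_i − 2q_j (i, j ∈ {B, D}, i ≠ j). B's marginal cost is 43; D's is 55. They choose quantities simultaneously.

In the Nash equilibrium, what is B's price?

151.75

Firm B's profit: π = q_B(301 − 5q_B − 2q_D) − 43q_B.
∂π/∂q_B = 258 − 10q_B − 2q_D = 0 ⇒ q_B = 25.8 − 0.2q_D.
Similarly q_D = 24.6 − 0.2q_B.
Solving the two reaction functions simultaneously: (1 − (−0.2)(−0.2))q_B = 25.8 − 0.2·24.6, so 0.96q_B = 20.88 and q_B = 21.75.
Then q_D = 24.6 − 0.2·21.75 = 20.25.
P_B = 301 − 5·21.75 − 2·20.25 = 151.75.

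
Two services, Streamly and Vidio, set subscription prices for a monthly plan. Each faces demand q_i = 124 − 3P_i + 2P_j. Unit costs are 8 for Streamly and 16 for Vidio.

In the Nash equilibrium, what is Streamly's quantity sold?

91.5

Streamly's profit: π = (P_{Streamly} − 8)(124 − 3P_{Streamly} + 2P_{Vidio}).
∂π/∂P_{Streamly} = 148 − 6P_{Streamly} + 2P_{Vidio} = 0 ⇒ P_{Streamly} = 74/3 + (1/3)P_{Vidio}.
Similarly P_{Vidio} = 86/3 + (1/3)P_{Streamly}.
Plugging P_{Vidio} into Streamly's best response: P_{Streamly} = 74/3 + (1/3)(86/3 + (1/3)P_{Streamly}) ⇒ (8/9)P_{Streamly} = 308/9, so P_{Streamly} = 38.5.
Then P_{Vidio} = 86/3 + (1/3)·38.5 = 41.5.
q_{Streamly} = 124 − 3·38.5 + 2·41.5 = 91.5.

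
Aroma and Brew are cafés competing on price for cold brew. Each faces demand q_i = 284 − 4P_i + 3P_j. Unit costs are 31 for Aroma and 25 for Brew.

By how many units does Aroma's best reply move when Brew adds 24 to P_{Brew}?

Aroma's profit: π = (P_{Aroma} − 31)(284 − 4P_{Aroma} + 3P_{Brew}).
∂π/∂P_{Aroma} = 408 − 8P_{Aroma} + 3P_{Brew} = 0 ⇒ P_{Aroma} = 51 + 0.375P_{Brew}.
The reaction-function slope is 0.375, so a 24-unit rise in P_{Brew} moves P_{Aroma} by 0.375 × 24 = 9. Aroma's best response rises — the actions are strategic complements.

9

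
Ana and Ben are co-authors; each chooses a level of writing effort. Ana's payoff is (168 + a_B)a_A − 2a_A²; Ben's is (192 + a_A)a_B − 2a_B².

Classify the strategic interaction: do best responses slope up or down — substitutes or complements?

Expanding Ana's payoff: 168a_A + a_Ba_A − 2a_A².
∂π/∂a_A = 168 + a_B − 4a_A = 0, so a_A = 42 + 0.25a_B.
The best-response slope da_A/da_B = 0.25 > 0: the reaction function is upward-sloping, so the choices are strategic complements.

strategic complements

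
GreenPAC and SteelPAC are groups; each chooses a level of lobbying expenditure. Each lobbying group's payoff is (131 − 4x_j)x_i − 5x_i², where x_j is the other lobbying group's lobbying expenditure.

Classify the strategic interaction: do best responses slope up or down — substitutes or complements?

GreenPAC's payoff is (131 − 4x_S)x_G − 5x_G².
∂π/∂x_G = 131 − 4x_S − 10x_G = 0, so x_G = 13.1 − 0.4x_S.
The best-response slope dx_G/dx_S = −0.4 < 0: the reaction function is downward-sloping, so the choices are strategic substitutes.

strategic substitutes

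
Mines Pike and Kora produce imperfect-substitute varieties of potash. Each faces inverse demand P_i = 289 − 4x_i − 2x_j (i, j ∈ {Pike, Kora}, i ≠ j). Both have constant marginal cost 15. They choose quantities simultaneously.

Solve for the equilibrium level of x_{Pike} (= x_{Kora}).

Mine Pike's profit: π = x_{Pike}(289 − 4x_{Pike} − 2x_{Kora}) − 15x_{Pike}.
∂π/∂x_{Pike} = 274 − 8x_{Pike} − 2x_{Kora} = 0 ⇒ x_{Pike} = 34.25 − 0.25x_{Kora}.
The game is symmetric, so in equilibrium x_{Kora} = x_{Pike}: the reaction function gives 1.25x_{Pike} = 34.25, hence x_{Pike} = 27.4.

27.4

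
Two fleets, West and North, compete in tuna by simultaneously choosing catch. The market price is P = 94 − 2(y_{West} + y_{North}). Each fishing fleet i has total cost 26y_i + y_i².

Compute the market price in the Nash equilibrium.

Fishing fleet West's profit: π = y_{West}(94 − 2(y_{West} + y_{North})) − 26y_{West} − y_{West}².
∂π/∂y_{West} = 68 − 6y_{West} − 2y_{North} = 0, so y_{West} = 34/3 − (1/3)y_{North}.
The game is symmetric, so in equilibrium y_{North} = y_{West}: the reaction function gives (4/3)y_{West} = 34/3, hence y_{West} = 8.5.
Equilibrium price: P = 94 − 2·17 = 60.

60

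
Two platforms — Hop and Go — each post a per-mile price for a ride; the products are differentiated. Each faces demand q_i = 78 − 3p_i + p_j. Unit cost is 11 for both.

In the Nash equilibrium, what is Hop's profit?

Hop's profit: π = (p_{Hop} − 11)(78 − 3p_{Hop} + p_{Go}).
∂π/∂p_{Hop} = 111 − 6p_{Hop} + p_{Go} = 0 ⇒ p_{Hop} = 18.5 + (1/6)p_{Go}.
By symmetry p_{Go} = p_{Hop}; substituting into the reaction function, (5/6)p_{Hop} = 18.5 and p_{Hop} = 22.2.
q_{Hop} = 78 − 3·22.2 + 22.2 = 33.6.
Profit = (22.2 − 11)·33.6 = 376.32.

376.32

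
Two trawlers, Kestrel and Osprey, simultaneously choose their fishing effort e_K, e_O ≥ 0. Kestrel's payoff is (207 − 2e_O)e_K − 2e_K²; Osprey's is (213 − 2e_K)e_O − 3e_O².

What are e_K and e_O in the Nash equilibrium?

40.8, 21.9

Expanding Kestrel's payoff: 207e_K − 2e_Oe_K − 2e_K².
∂π/∂e_K = 207 − 2e_O − 4e_K = 0, so e_K = 51.75 − 0.5e_O.
Likewise for Osprey: e_O = 35.5 − (1/3)e_K.
Substituting the second reaction function into the first: e_K = 51.75 − 0.5(35.5 − (1/3)e_K), which gives (5/6)e_K = 34 ⇒ e_K = 40.8.
Then e_O = 35.5 − (1/3)·40.8 = 21.9.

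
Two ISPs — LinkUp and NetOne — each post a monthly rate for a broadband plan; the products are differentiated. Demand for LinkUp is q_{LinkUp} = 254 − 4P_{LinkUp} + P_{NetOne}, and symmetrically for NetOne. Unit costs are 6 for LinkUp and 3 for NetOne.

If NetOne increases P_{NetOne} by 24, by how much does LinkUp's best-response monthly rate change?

LinkUp's profit: π = (P_{LinkUp} − 6)(254 − 4P_{LinkUp} + P_{NetOne}).
∂π/∂P_{LinkUp} = 278 − 8P_{LinkUp} + P_{NetOne} = 0 ⇒ P_{LinkUp} = 34.75 + 0.125P_{NetOne}.
The reaction-function slope is 0.125, so a 24-unit rise in P_{NetOne} moves P_{LinkUp} by 0.125 × 24 = 3. LinkUp's best response rises — the actions are strategic complements.

3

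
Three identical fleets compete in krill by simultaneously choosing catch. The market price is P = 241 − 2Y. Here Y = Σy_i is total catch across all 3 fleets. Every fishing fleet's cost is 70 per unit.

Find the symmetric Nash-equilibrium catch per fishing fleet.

A representative fishing fleet's profit is π_i = y_i(241 − 2Y) − 70y_i, with Y = y_i + Σ_{j≠i} y_j.
First-order condition: 171 − 4y_i − 2Σ_{j≠i} y_j = 0.
Imposing symmetry (y_j = y for all j) turns Σ_{j≠i} y_j into 2y, so 171 = 8y and y = 21.375.

21.375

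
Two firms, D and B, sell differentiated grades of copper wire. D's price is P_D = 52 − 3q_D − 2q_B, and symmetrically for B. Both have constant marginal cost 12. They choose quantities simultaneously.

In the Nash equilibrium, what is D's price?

Firm D's profit: π = q_D(52 − 3q_D − 2q_B) − 12q_D.
∂π/∂q_D = 40 − 6q_D − 2q_B = 0 ⇒ q_D = 20/3 − (1/3)q_B.
The game is symmetric, so in equilibrium q_B = q_D: the reaction function gives (4/3)q_D = 20/3, hence q_D = 5.
P_D = 52 − 3·5 − 2·5 = 27.

27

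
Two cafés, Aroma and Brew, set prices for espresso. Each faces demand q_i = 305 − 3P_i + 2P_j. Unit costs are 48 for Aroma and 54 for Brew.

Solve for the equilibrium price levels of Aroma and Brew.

113.375, 115.625

Aroma's profit: π = (P_{Aroma} − 48)(305 − 3P_{Aroma} + 2P_{Brew}).
∂π/∂P_{Aroma} = 449 − 6P_{Aroma} + 2P_{Brew} = 0 ⇒ P_{Aroma} = 449/6 + (1/3)P_{Brew}.
Similarly P_{Brew} = 467/6 + (1/3)P_{Aroma}.
Solving the two reaction functions simultaneously: (1 − (1/3)(1/3))P_{Aroma} = 449/6 + (1/3)·(467/6), so (8/9)P_{Aroma} = 907/9 and P_{Aroma} = 113.375.
Then P_{Brew} = 467/6 + (1/3)·113.375 = 115.625.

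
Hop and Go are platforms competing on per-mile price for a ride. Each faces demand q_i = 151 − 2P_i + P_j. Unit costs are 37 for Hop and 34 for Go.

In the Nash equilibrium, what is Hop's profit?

Hop's profit: π = (P_{Hop} − 37)(151 − 2P_{Hop} + P_{Go}).
∂π/∂P_{Hop} = 225 − 4P_{Hop} + P_{Go} = 0 ⇒ P_{Hop} = 56.25 + 0.25P_{Go}.
Similarly P_{Go} = 54.75 + 0.25P_{Hop}.
Plugging P_{Go} into Hop's best response: P_{Hop} = 56.25 + 0.25(54.75 + 0.25P_{Hop}) ⇒ 0.9375P_{Hop} = 69.9375, so P_{Hop} = 74.6.
Then P_{Go} = 54.75 + 0.25·74.6 = 73.4.
q_{Hop} = 151 − 2·74.6 + 73.4 = 75.2.
Profit = (74.6 − 37)·75.2 = 2827.52.

2827.52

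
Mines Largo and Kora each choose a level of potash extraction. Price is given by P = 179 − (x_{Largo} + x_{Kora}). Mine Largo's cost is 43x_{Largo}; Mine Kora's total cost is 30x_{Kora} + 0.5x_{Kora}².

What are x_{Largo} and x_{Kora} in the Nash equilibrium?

Mine Largo's profit: π = x_{Largo}(179 − (x_{Largo} + x_{Kora})) − 43x_{Largo}.
∂π/∂x_{Largo} = 136 − 2x_{Largo} − x_{Kora} = 0, so x_{Largo} = 68 − 0.5x_{Kora}.
For Kora: ∂π/∂x_{Kora} = 149 − 3x_{Kora} − x_{Largo} = 0 ⇒ x_{Kora} = 149/3 − (1/3)x_{Largo}.
Plugging x_{Kora} into Largo's best response: x_{Largo} = 68 − 0.5(149/3 − (1/3)x_{Largo}) ⇒ (5/6)x_{Largo} = 259/6, so x_{Largo} = 51.8.
Then x_{Kora} = 149/3 − (1/3)·51.8 = 32.4.

51.8, 32.4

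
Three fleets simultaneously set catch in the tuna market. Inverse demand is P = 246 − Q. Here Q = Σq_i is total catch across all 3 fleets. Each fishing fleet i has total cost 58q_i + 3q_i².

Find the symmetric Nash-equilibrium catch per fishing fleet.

18.8

A representative fishing fleet's profit is π_i = q_i(246 − Q) − 58q_i − 3q_i², with Q = q_i + Σ_{j≠i} q_j.
First-order condition: 188 − 8q_i − Σ_{j≠i} q_j = 0.
With identical fishing fleets, set every q_j = q: then 188 − 8q − 2q = 0, i.e. q = 188/10 = 18.8.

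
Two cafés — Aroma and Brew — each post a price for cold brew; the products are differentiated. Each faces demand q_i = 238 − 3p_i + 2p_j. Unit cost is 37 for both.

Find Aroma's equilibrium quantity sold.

Aroma's profit: π = (p_{Aroma} − 37)(238 − 3p_{Aroma} + 2p_{Brew}).
∂π/∂p_{Aroma} = 349 − 6p_{Aroma} + 2p_{Brew} = 0 ⇒ p_{Aroma} = 349/6 + (1/3)p_{Brew}.
The game is symmetric, so in equilibrium p_{Brew} = p_{Aroma}: the reaction function gives (2/3)p_{Aroma} = 349/6, hence p_{Aroma} = 87.25.
q_{Aroma} = 238 − 3·87.25 + 2·87.25 = 150.75.

150.75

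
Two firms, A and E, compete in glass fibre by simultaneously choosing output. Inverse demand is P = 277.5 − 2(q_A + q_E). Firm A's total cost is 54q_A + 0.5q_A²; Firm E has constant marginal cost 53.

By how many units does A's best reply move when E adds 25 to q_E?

Firm A's profit: π = q_A(277.5 − 2(q_A + q_E)) − 54q_A − 0.5q_A².
∂π/∂q_A = 223.5 − 5q_A − 2q_E = 0, so q_A = 44.7 − 0.4q_E.
The reaction-function slope is −0.4, so a 25-unit rise in q_E moves q_A by −0.4 × 25 = −10. A's best response falls — the actions are strategic substitutes.

-10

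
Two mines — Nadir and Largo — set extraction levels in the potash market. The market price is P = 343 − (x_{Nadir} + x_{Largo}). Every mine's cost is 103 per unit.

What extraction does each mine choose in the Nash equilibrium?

Mine Nadir's profit: π = x_{Nadir}(343 − (x_{Nadir} + x_{Largo})) − 103x_{Nadir}.
∂π/∂x_{Nadir} = 240 − 2x_{Nadir} − x_{Largo} = 0, so x_{Nadir} = 120 − 0.5x_{Largo}.
By symmetry x_{Largo} = x_{Nadir}; substituting into the reaction function, 1.5x_{Nadir} = 120 and x_{Nadir} = 80.

80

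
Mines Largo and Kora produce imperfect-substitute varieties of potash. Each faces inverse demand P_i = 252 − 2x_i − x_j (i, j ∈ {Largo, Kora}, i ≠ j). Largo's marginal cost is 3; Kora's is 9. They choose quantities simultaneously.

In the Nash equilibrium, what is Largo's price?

Mine Largo's profit: π = x_{Largo}(252 − 2x_{Largo} − x_{Kora}) − 3x_{Largo}.
∂π/∂x_{Largo} = 249 − 4x_{Largo} − x_{Kora} = 0 ⇒ x_{Largo} = 62.25 − 0.25x_{Kora}.
Similarly x_{Kora} = 60.75 − 0.25x_{Largo}.
Solving the two reaction functions simultaneously: (1 − (−0.25)(−0.25))x_{Largo} = 62.25 − 0.25·60.75, so 0.9375x_{Largo} = 47.0625 and x_{Largo} = 50.2.
Then x_{Kora} = 60.75 − 0.25·50.2 = 48.2.
P_{Largo} = 252 − 2·50.2 − 48.2 = 103.4.

103.4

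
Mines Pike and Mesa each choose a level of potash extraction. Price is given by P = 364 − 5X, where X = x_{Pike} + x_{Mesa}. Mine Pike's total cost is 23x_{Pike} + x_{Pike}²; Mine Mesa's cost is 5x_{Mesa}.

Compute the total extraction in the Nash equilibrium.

44.4

Mine Pike's profit: π = x_{Pike}(364 − 5(x_{Pike} + x_{Mesa})) − 23x_{Pike} − x_{Pike}².
∂π/∂x_{Pike} = 341 − 12x_{Pike} − 5x_{Mesa} = 0, so x_{Pike} = 341/12 − (5/12)x_{Mesa}.
For Mesa: ∂π/∂x_{Mesa} = 359 − 10x_{Mesa} − 5x_{Pike} = 0 ⇒ x_{Mesa} = 35.9 − 0.5x_{Pike}.
Substituting the second reaction function into the first: x_{Pike} = 341/12 − (5/12)(35.9 − 0.5x_{Pike}), which gives (19/24)x_{Pike} = 323/24 ⇒ x_{Pike} = 17.
Then x_{Mesa} = 35.9 − 0.5·17 = 27.4.
Total extraction: 17 + 27.4 = 44.4.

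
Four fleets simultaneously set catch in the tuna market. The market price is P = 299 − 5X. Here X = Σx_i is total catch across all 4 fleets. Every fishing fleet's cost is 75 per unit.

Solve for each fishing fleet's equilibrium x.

A representative fishing fleet's profit is π_i = x_i(299 − 5X) − 75x_i, with X = x_i + Σ_{j≠i} x_j.
First-order condition: 224 − 10x_i − 5Σ_{j≠i} x_j = 0.
Imposing symmetry (x_j = x for all j) turns Σ_{j≠i} x_j into 3x, so 224 = 25x and x = 8.96.

8.96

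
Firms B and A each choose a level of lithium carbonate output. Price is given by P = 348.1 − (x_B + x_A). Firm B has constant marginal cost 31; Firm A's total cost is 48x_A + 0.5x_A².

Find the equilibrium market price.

161.24

Firm B's profit: π = x_B(348.1 − (x_B + x_A)) − 31x_B.
∂π/∂x_B = 317.1 − 2x_B − x_A = 0, so x_B = 158.55 − 0.5x_A.
For A: ∂π/∂x_A = 300.1 − 3x_A − x_B = 0 ⇒ x_A = 3001/30 − (1/3)x_B.
Substituting the second reaction function into the first: x_B = 158.55 − 0.5(3001/30 − (1/3)x_B), which gives (5/6)x_B = 1628/15 ⇒ x_B = 130.24.
Then x_A = 3001/30 − (1/3)·130.24 = 56.62.
Equilibrium price: P = 348.1 − 186.86 = 161.24.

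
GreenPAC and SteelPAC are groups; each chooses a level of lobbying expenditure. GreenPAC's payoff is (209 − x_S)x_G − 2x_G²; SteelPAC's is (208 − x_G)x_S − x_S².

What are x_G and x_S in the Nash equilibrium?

Expanding GreenPAC's payoff: 209x_G − x_Sx_G − 2x_G².
∂π/∂x_G = 209 − x_S − 4x_G = 0, so x_G = 52.25 − 0.25x_S.
Likewise for SteelPAC: x_S = 104 − 0.5x_G.
Substituting the second reaction function into the first: x_G = 52.25 − 0.25(104 − 0.5x_G), which gives 0.875x_G = 26.25 ⇒ x_G = 30.
Then x_S = 104 − 0.5·30 = 89.

30, 89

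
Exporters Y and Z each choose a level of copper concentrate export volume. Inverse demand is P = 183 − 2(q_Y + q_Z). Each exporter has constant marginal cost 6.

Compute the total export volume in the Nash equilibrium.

59

Exporter Y's profit: π = q_Y(183 − 2(q_Y + q_Z)) − 6q_Y.
∂π/∂q_Y = 177 − 4q_Y − 2q_Z = 0, so q_Y = 44.25 − 0.5q_Z.
By symmetry q_Z = q_Y; substituting into the reaction function, 1.5q_Y = 44.25 and q_Y = 29.5.
Total export volume: 29.5 + 29.5 = 59.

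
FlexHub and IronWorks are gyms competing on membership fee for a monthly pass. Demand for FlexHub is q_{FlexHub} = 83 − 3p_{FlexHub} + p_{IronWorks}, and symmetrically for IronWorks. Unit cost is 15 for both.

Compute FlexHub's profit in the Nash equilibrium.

FlexHub's profit: π = (p_{FlexHub} − 15)(83 − 3p_{FlexHub} + p_{IronWorks}).
∂π/∂p_{FlexHub} = 128 − 6p_{FlexHub} + p_{IronWorks} = 0 ⇒ p_{FlexHub} = 64/3 + (1/6)p_{IronWorks}.
By symmetry p_{IronWorks} = p_{FlexHub}; substituting into the reaction function, (5/6)p_{FlexHub} = 64/3 and p_{FlexHub} = 25.6.
q_{FlexHub} = 83 − 3·25.6 + 25.6 = 31.8.
Profit = (25.6 − 15)·31.8 = 337.08.

337.08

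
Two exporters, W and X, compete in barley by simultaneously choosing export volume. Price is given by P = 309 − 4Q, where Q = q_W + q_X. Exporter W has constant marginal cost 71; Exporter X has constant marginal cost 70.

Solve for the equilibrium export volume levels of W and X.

19.75, 20

Exporter W's profit: π = q_W(309 − 4(q_W + q_X)) − 71q_W.
∂π/∂q_W = 238 − 8q_W − 4q_X = 0, so q_W = 29.75 − 0.5q_X.
By the same steps for X: q_X = 29.875 − 0.5q_W.
Plugging q_X into W's best response: q_W = 29.75 − 0.5(29.875 − 0.5q_W) ⇒ 0.75q_W = 14.8125, so q_W = 19.75.
Then q_X = 29.875 − 0.5·19.75 = 20.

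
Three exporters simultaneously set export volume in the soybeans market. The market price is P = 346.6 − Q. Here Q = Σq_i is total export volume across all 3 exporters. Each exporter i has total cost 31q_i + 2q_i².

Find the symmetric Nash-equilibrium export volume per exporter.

39.45

A representative exporter's profit is π_i = q_i(346.6 − Q) − 31q_i − 2q_i², with Q = q_i + Σ_{j≠i} q_j.
First-order condition: 315.6 − 6q_i − Σ_{j≠i} q_j = 0.
With identical exporters, set every q_j = q: then 315.6 − 6q − 2q = 0, i.e. q = 315.6/8 = 39.45.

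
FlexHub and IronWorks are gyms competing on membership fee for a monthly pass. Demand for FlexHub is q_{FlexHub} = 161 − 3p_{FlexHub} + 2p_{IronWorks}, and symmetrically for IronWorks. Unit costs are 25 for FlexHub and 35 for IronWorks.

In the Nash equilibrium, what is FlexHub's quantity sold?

107.625

FlexHub's profit: π = (p_{FlexHub} − 25)(161 − 3p_{FlexHub} + 2p_{IronWorks}).
∂π/∂p_{FlexHub} = 236 − 6p_{FlexHub} + 2p_{IronWorks} = 0 ⇒ p_{FlexHub} = 118/3 + (1/3)p_{IronWorks}.
Similarly p_{IronWorks} = 133/3 + (1/3)p_{FlexHub}.
Substituting the second reaction function into the first: p_{FlexHub} = 118/3 + (1/3)(133/3 + (1/3)p_{FlexHub}), which gives (8/9)p_{FlexHub} = 487/9 ⇒ p_{FlexHub} = 60.875.
Then p_{IronWorks} = 133/3 + (1/3)·60.875 = 64.625.
q_{FlexHub} = 161 − 3·60.875 + 2·64.625 = 107.625.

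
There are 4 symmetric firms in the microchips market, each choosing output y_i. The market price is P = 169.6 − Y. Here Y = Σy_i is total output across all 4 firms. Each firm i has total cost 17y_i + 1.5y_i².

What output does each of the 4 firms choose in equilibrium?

A representative firm's profit is π_i = y_i(169.6 − Y) − 17y_i − 1.5y_i², with Y = y_i + Σ_{j≠i} y_j.
First-order condition: 152.6 − 5y_i − Σ_{j≠i} y_j = 0.
With identical firms, set every y_j = y: then 152.6 − 5y − 3y = 0, i.e. y = 152.6/8 = 19.075.

19.075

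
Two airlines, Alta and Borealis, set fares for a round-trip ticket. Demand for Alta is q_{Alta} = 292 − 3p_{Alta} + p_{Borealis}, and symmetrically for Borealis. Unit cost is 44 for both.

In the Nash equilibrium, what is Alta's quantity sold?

122.4

Alta's profit: π = (p_{Alta} − 44)(292 − 3p_{Alta} + p_{Borealis}).
∂π/∂p_{Alta} = 424 − 6p_{Alta} + p_{Borealis} = 0 ⇒ p_{Alta} = 212/3 + (1/6)p_{Borealis}.
Setting p_{Alta} = p_{Borealis} in the reaction function: p_{Alta} = 212/3 + (1/6)p_{Alta}, so p_{Alta} = (212/3) / (5/6) = 84.8.
q_{Alta} = 292 − 3·84.8 + 84.8 = 122.4.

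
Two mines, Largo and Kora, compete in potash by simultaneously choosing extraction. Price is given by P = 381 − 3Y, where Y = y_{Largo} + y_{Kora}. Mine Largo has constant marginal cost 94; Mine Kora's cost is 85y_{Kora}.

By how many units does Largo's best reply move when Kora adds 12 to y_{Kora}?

-6

Mine Largo's profit: π = y_{Largo}(381 − 3(y_{Largo} + y_{Kora})) − 94y_{Largo}.
∂π/∂y_{Largo} = 287 − 6y_{Largo} − 3y_{Kora} = 0, so y_{Largo} = 287/6 − 0.5y_{Kora}.
The reaction-function slope is −0.5, so a 12-unit rise in y_{Kora} moves y_{Largo} by −0.5 × 12 = −6. Largo's best response falls — the actions are strategic substitutes.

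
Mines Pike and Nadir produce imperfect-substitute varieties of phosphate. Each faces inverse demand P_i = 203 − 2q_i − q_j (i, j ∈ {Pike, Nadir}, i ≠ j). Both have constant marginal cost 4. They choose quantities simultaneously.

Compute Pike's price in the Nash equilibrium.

83.6

Mine Pike's profit: π = q_{Pike}(203 − 2q_{Pike} − q_{Nadir}) − 4q_{Pike}.
∂π/∂q_{Pike} = 199 − 4q_{Pike} − q_{Nadir} = 0 ⇒ q_{Pike} = 49.75 − 0.25q_{Nadir}.
The game is symmetric, so in equilibrium q_{Nadir} = q_{Pike}: the reaction function gives 1.25q_{Pike} = 49.75, hence q_{Pike} = 39.8.
P_{Pike} = 203 − 2·39.8 − 39.8 = 83.6.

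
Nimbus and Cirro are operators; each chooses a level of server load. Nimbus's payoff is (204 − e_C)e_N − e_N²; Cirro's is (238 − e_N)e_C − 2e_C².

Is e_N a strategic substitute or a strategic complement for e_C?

strategic substitutes

Expanding Nimbus's payoff: 204e_N − e_Ce_N − e_N².
∂π/∂e_N = 204 − e_C − 2e_N = 0, so e_N = 102 − 0.5e_C.
The best-response slope de_N/de_C = −0.5 < 0: the reaction function is downward-sloping, so the choices are strategic substitutes.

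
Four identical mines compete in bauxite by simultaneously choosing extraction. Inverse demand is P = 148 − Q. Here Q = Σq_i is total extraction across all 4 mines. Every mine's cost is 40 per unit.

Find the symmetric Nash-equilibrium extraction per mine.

A representative mine's profit is π_i = q_i(148 − Q) − 40q_i, with Q = q_i + Σ_{j≠i} q_j.
First-order condition: 108 − 2q_i − Σ_{j≠i} q_j = 0.
Imposing symmetry (q_j = q for all j) turns Σ_{j≠i} q_j into 3q, so 108 = 5q and q = 21.6.

21.6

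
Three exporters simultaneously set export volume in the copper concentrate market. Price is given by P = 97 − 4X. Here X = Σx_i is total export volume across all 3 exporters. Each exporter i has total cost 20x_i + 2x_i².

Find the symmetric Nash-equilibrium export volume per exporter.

3.85

A representative exporter's profit is π_i = x_i(97 − 4X) − 20x_i − 2x_i², with X = x_i + Σ_{j≠i} x_j.
First-order condition: 77 − 12x_i − 4Σ_{j≠i} x_j = 0.
With identical exporters, set every x_j = x: then 77 − 12x − 8x = 0, i.e. x = 77/20 = 3.85.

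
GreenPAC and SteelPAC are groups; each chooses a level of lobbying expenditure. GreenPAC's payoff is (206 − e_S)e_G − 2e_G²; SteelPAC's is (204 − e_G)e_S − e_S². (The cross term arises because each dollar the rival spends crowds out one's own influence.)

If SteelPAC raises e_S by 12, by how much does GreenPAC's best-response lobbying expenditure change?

Expanding GreenPAC's payoff: 206e_G − e_Se_G − 2e_G².
∂π/∂e_G = 206 − e_S − 4e_G = 0, so e_G = 51.5 − 0.25e_S.
The reaction-function slope is −0.25, so a 12-unit rise in e_S moves e_G by −0.25 × 12 = −3. GreenPAC's best response falls — the actions are strategic substitutes.

-3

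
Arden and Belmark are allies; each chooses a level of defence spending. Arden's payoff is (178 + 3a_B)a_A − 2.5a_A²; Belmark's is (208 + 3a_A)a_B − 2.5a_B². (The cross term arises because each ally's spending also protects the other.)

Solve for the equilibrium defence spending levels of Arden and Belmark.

94.625, 98.375

Expanding Arden's payoff: 178a_A + 3a_Ba_A − 2.5a_A².
∂π/∂a_A = 178 + 3a_B − 5a_A = 0, so a_A = 35.6 + 0.6a_B.
Likewise for Belmark: a_B = 41.6 + 0.6a_A.
Substituting the second reaction function into the first: a_A = 35.6 + 0.6(41.6 + 0.6a_A), which gives 0.64a_A = 60.56 ⇒ a_A = 94.625.
Then a_B = 41.6 + 0.6·94.625 = 98.375.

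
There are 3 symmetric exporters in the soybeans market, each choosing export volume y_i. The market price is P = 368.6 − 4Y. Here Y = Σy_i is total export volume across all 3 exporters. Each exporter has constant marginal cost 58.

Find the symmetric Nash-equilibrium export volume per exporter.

19.4125

A representative exporter's profit is π_i = y_i(368.6 − 4Y) − 58y_i, with Y = y_i + Σ_{j≠i} y_j.
First-order condition: 310.6 − 8y_i − 4Σ_{j≠i} y_j = 0.
With identical exporters, set every y_j = y: then 310.6 − 8y − 8y = 0, i.e. y = 310.6/16 = 19.4125.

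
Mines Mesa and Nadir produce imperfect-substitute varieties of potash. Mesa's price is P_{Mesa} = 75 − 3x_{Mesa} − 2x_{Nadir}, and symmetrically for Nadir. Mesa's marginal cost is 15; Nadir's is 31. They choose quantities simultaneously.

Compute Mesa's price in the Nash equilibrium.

Mine Mesa's profit: π = x_{Mesa}(75 − 3x_{Mesa} − 2x_{Nadir}) − 15x_{Mesa}.
∂π/∂x_{Mesa} = 60 − 6x_{Mesa} − 2x_{Nadir} = 0 ⇒ x_{Mesa} = 10 − (1/3)x_{Nadir}.
Similarly x_{Nadir} = 22/3 − (1/3)x_{Mesa}.
Solving the two reaction functions simultaneously: (1 − (−1/3)(−1/3))x_{Mesa} = 10 − (1/3)·(22/3), so (8/9)x_{Mesa} = 68/9 and x_{Mesa} = 8.5.
Then x_{Nadir} = 22/3 − (1/3)·8.5 = 4.5.
P_{Mesa} = 75 − 3·8.5 − 2·4.5 = 40.5.

40.5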